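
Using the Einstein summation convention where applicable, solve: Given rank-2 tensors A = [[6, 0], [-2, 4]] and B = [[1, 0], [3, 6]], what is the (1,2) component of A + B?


Tensor addition is component-wise: (A + B)_{ij} = A_{ij} + B_{ij}.
A_{12} = 0
B_{12} = 0
(A + B)_{12} = 0 + 0 = 0

0


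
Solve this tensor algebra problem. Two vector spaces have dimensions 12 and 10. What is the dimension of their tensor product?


The dimension of a tensor product is the product of dimensions.
dim(V) = 12, dim(W) = 10
dim(V (x) W) = 12 * 10 = 120

120


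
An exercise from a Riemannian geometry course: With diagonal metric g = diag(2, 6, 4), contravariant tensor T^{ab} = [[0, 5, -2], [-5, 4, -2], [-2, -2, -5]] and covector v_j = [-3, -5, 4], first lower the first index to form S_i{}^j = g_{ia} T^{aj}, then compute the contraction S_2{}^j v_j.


Step 1: lower the first index. For a diagonal metric, g_{ia} T^{aj} = g_{ii} T^{ij} (no sum on i).
g_{22} = 6
S_2{}^1 = 6 * T^{21} = 6 * -5 = -30
S_2{}^2 = 6 * T^{22} = 6 * 4 = 24
S_2{}^3 = 6 * T^{23} = 6 * -2 = -12
Step 2: contract S_2{}^j with v_j.
S_2{}^1 * v_1 = -30 * -3 = 90
S_2{}^2 * v_2 = 24 * -5 = -120
S_2{}^3 * v_3 = -12 * 4 = -48
Result = 90 + -120 + -48 = -78

-78


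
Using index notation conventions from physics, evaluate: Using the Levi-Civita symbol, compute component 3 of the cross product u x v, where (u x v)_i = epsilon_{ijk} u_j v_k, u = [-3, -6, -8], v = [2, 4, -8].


(u x v)_3 = sum_{j,k} epsilon_{3jk} u_j v_k. Only permutations of (1,2,3) contribute; the two non-zero terms are:
eps_{312} u_1 v_2 = 1 * -3 * 4 = -12
eps_{321} u_2 v_1 = -1 * -6 * 2 = 12
(u x v)_3 = 0

0


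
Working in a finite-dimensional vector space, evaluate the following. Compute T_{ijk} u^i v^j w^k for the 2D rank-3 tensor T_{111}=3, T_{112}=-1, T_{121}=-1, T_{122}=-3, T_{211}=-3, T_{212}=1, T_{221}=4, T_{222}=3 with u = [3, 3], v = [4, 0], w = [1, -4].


S = sum over i,j,k of T_{ijk} u_i v_j w_k. Expanding all 8 terms:
T_{111}*u_1*v_1*w_1 = 3*3*4*1 = 36  (running total: 36)
T_{112}*u_1*v_1*w_2 = -1*3*4*-4 = 48  (running total: 84)
T_{121}*u_1*v_2*w_1 = -1*3*0*1 = 0  (running total: 84)
T_{122}*u_1*v_2*w_2 = -3*3*0*-4 = 0  (running total: 84)
T_{211}*u_2*v_1*w_1 = -3*3*4*1 = -36  (running total: 48)
T_{212}*u_2*v_1*w_2 = 1*3*4*-4 = -48  (running total: 0)
T_{221}*u_2*v_2*w_1 = 4*3*0*1 = 0  (running total: 0)
T_{222}*u_2*v_2*w_2 = 3*3*0*-4 = 0  (running total: 0)
S = 0

0


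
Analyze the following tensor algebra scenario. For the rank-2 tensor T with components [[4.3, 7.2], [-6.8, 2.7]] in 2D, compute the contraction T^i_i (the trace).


The contraction (trace) of a rank-2 tensor is the sum of its diagonal elements.
Diagonal entries: A[1,1] = 4.3, A[2,2] = 2.7
Tr(A) = 4.3 + 2.7 = 7

7


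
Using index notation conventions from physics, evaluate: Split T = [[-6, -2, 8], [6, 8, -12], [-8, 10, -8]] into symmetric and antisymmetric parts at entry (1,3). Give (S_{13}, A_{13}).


T_{13} = 8
T_{31} = -8
S_{13} = (8 + -8)/2 = 0/2 = 0
A_{13} = (8 - -8)/2 = 16/2 = 8
Check: S + A = 0 + 8 = 8 = T_{13}.

(0, 8)


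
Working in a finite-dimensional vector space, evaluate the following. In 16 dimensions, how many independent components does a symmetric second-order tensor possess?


A symmetric rank-2 tensor in d dimensions has d(d+1)/2 independent components.
d = 16
d(d+1)/2 = 16 * 17 / 2 = 272 / 2 = 136

136


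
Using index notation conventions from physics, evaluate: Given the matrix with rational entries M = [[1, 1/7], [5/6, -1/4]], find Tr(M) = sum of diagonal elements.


The trace is the sum of diagonal entries.
Diagonal: M[1,1] = 1, M[2,2] = -1/4
Tr(M) = 1 + -1/4
Computing step by step:
After adding M[1,1]: 1
After adding M[2,2]: 3/4
Tr(M) = 3/4

3/4


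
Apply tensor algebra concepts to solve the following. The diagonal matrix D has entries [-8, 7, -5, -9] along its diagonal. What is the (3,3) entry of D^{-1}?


For a diagonal matrix, the inverse has entries (D^{-1})_{ii} = 1/d_{ii}.
The diagonal entries are: d_{11} = -8, d_{22} = 7, d_{33} = -5, d_{44} = -9
We need (D^{-1})_{33} = 1/d_{33} = 1/-5 = -1/5

-1/5


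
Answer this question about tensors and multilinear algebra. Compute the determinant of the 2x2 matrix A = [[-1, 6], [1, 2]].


For a 2x2 matrix [[a, b], [c, d]], det = a*d - b*c.
a = -1, b = 6, c = 1, d = 2
a*d = -1 * 2 = -2
b*c = 6 * 1 = 6
det = -2 - 6 = -8

-8


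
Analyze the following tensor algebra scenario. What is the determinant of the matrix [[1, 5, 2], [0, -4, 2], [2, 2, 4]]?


Expanding along the first row, det(A) = a11*M_11 - a12*M_12 + a13*M_13, where M_1j is the (1,j) minor.
Minor M_11 = -4*4 - 2*2 = -20
Minor M_12 = 0*4 - 2*2 = -4
Minor M_13 = 0*2 - -4*2 = 8
det = 1*(-20) - 5*(-4) + 2*(8)
    = -20 - -20 + 16
    = 16

16


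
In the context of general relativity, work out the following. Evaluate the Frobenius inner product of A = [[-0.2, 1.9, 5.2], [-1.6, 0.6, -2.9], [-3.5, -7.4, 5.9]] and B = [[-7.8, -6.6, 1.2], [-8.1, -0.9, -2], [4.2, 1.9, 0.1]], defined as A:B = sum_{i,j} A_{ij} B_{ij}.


A:B = sum over all i,j of A_{ij} * B_{ij}.
Row 1: -0.2*-7.8=1.56, 1.9*-6.6=-12.54, 5.2*1.2=6.24 => row sum = -4.74
Row 2: -1.6*-8.1=12.96, 0.6*-0.9=-0.54, -2.9*-2=5.8 => row sum = 18.22
Row 3: -3.5*4.2=-14.7, -7.4*1.9=-14.06, 5.9*0.1=0.59 => row sum = -28.17
Total = -4.74 + 18.22 + -28.17 = -14.69

-14.69


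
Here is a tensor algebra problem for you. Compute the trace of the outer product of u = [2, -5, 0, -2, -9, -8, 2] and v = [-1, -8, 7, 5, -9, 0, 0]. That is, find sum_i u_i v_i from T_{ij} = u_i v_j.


The outer product gives T_{ij} = u_i v_j.
The trace (contraction) is Tr(T) = sum_i T_{ii} = sum_i u_i v_i.
Diagonal entries:
T_{11} = u_1 * v_1 = 2 * -1 = -2
T_{22} = u_2 * v_2 = -5 * -8 = 40
T_{33} = u_3 * v_3 = 0 * 7 = 0
T_{44} = u_4 * v_4 = -2 * 5 = -10
T_{55} = u_5 * v_5 = -9 * -9 = 81
T_{66} = u_6 * v_6 = -8 * 0 = 0
T_{77} = u_7 * v_7 = 2 * 0 = 0
Tr(T) = -2 + 40 + 0 + -10 + 81 + 0 + 0 = 109

109


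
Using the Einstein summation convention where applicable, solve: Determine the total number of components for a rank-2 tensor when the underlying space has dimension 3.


The number of components of a rank-r tensor in d dimensions is d^r.
Here d = 3 and r = 2.
3^2 = 9

9


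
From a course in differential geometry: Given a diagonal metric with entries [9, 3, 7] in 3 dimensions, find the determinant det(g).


For a diagonal metric, the determinant is the product of diagonal entries.
Diagonal entries: 9, 3, 7
det(g) = 9 * 3 * 7 = 189

189


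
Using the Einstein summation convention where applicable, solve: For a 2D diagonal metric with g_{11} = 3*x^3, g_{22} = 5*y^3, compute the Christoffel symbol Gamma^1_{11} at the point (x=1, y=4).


For a diagonal metric, Gamma^k_{ij} = (1/2) g^{kk} (dg_{ik}/dx_j + dg_{jk}/dx_i - dg_{ij}/dx_k).
The metric is diagonal, so g_{ab} = 0 for a != b.
At the given point: g_{11} = 3, g_{22} = 320
g^{11} = 1/3
dg_{11}/dx_1 = dg_{11}/dx_1 = 9
dg_{11}/dx_1 = dg_{11}/dx_1 = 9
dg_{11}/dx_1 = dg_{11}/dx_1 = 9
Numerator = 9 + 9 - 9 = 9
Gamma^1_{11} = 9 / (2 * 3) = 3/2

3/2


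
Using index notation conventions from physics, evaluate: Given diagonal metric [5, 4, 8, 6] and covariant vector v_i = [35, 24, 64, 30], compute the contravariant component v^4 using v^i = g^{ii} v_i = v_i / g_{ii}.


To raise an index with a diagonal metric: v^i = v_i / g_{ii}.
For index 4: v_4 = 30, g_{44} = 6
v^4 = 30 / 6 = 5

5


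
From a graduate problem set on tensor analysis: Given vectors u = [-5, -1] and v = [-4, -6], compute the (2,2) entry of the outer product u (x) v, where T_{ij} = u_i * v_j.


The outer product entry T_{ij} = u_i * v_j.
We need i=2, j=2.
u_2 = -1, v_2 = -6
T_{2,2} = -1 * -6 = 6

6


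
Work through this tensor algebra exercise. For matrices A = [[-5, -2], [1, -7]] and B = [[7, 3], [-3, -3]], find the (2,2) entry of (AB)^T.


(AB)^T_{ij} = (AB)_{ji} = sum_k A_{jk} B_{ki}.
For i=2, j=2 we need (AB)_{22}:
A_{21} * B_{12} = 1 * 3 = 3
A_{22} * B_{22} = -7 * -3 = 21
Sum = 3 + 21 = 24

24


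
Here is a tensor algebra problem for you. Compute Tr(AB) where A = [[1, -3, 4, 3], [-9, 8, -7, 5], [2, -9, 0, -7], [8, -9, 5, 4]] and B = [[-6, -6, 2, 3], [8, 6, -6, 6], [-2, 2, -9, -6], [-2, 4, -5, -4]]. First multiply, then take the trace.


Tr(AB) = sum_i (AB)_{ii} where (AB)_{ii} = sum_k A_{ik} B_{ki}.
(AB)_{11} = 1*-6 + -3*8 + 4*-2 + 3*-2 = -44
(AB)_{22} = -9*-6 + 8*6 + -7*2 + 5*4 = 108
(AB)_{33} = 2*2 + -9*-6 + 0*-9 + -7*-5 = 93
(AB)_{44} = 8*3 + -9*6 + 5*-6 + 4*-4 = -76
Tr(AB) = -44 + 108 + 93 + -76 = 81

81


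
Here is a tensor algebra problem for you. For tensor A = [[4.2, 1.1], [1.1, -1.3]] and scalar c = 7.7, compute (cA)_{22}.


Scalar multiplication: (cA)_{ij} = c * A_{ij}.
c = 7.7
A_{22} = -1.3
(cA)_{22} = 7.7 * -1.3 = -10.01

-10.01


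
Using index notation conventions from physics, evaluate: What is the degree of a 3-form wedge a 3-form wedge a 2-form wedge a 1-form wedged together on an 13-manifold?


The degree of a wedge product is the sum of the degrees of the individual forms.
Degrees: 3, 3, 2, 1
Total degree = 3 + 3 + 2 + 1 = 9

9


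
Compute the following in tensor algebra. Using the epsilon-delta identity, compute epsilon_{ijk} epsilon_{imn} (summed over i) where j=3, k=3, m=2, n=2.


Using the identity: epsilon_{ijk} epsilon_{imn} = delta_{jm} delta_{kn} - delta_{jn} delta_{km}.
delta_{32} = 0
delta_{32} = 0
delta_{32} = 0
delta_{32} = 0
Result = 0 * 0 - 0 * 0 = 0 - 0 = 0

0


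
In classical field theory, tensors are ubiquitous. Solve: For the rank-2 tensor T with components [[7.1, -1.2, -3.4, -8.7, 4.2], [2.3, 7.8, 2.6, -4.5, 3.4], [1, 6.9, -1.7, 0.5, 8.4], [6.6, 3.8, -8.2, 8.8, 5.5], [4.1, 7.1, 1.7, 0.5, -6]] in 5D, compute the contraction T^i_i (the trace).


The contraction (trace) of a rank-2 tensor is the sum of its diagonal elements.
Diagonal entries: A[1,1] = 7.1, A[2,2] = 7.8, A[3,3] = -1.7, A[4,4] = 8.8, A[5,5] = -6
Tr(A) = 7.1 + 7.8 + -1.7 + 8.8 + -6 = 16

16


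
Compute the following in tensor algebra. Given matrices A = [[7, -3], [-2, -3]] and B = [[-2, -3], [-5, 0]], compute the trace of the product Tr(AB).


Tr(AB) = sum_i (AB)_{ii} where (AB)_{ii} = sum_k A_{ik} B_{ki}.
(AB)_{11} = 7*-2 + -3*-5 = 1
(AB)_{22} = -2*-3 + -3*0 = 6
Tr(AB) = 1 + 6 = 7

7


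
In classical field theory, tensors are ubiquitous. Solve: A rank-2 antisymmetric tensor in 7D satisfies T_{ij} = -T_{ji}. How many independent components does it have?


An antisymmetric rank-2 tensor satisfies A_{ij} = -A_{ji}, so diagonal entries are zero.
The independent components are the upper-triangular entries: C(n, 2) = n(n-1)/2.
n = 7
C(7, 2) = 7 * 6 / 2 = 42 / 2 = 21

21


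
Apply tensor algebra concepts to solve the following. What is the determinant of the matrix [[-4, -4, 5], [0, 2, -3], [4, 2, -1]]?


Expanding along the first row, det(A) = a11*M_11 - a12*M_12 + a13*M_13, where M_1j is the (1,j) minor.
Minor M_11 = 2*-1 - -3*2 = 4
Minor M_12 = 0*-1 - -3*4 = 12
Minor M_13 = 0*2 - 2*4 = -8
det = -4*(4) - -4*(12) + 5*(-8)
    = -16 - -48 + -40
    = -8

-8


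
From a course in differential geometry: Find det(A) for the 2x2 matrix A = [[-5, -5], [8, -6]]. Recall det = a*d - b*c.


For a 2x2 matrix [[a, b], [c, d]], det = a*d - b*c.
a = -5, b = -5, c = 8, d = -6
a*d = -5 * -6 = 30
b*c = -5 * 8 = -40
det = 30 - -40 = 70

70


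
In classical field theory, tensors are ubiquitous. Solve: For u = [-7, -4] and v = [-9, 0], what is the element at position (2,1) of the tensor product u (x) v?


The outer product entry T_{ij} = u_i * v_j.
We need i=2, j=1.
u_2 = -4, v_1 = -9
T_{2,1} = -4 * -9 = 36

36


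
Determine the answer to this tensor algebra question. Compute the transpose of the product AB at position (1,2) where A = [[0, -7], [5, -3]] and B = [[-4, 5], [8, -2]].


(AB)^T_{ij} = (AB)_{ji} = sum_k A_{jk} B_{ki}.
For i=1, j=2 we need (AB)_{21}:
A_{21} * B_{11} = 5 * -4 = -20
A_{22} * B_{21} = -3 * 8 = -24
Sum = -20 + -24 = -44

-44


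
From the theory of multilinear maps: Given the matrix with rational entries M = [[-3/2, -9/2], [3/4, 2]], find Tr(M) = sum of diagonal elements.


The trace is the sum of diagonal entries.
Diagonal: M[1,1] = -3/2, M[2,2] = 2
Tr(M) = -3/2 + 2
Computing step by step:
After adding M[1,1]: -3/2
After adding M[2,2]: 1/2
Tr(M) = 1/2

1/2


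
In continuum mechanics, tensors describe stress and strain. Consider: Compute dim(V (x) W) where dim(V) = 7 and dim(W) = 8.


The dimension of a tensor product is the product of dimensions.
dim(V) = 7, dim(W) = 8
dim(V (x) W) = 7 * 8 = 56

56


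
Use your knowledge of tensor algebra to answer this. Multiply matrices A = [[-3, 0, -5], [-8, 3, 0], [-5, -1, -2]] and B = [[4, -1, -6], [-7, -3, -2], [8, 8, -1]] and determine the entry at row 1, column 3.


(AB)_{ij} = sum_k A_{ik} B_{kj}.
For i=1, j=3:
A_{11} * B_{13} = -3 * -6 = 18
A_{12} * B_{23} = 0 * -2 = 0
A_{13} * B_{33} = -5 * -1 = 5
Sum = 18 + 0 + 5 = 23

23


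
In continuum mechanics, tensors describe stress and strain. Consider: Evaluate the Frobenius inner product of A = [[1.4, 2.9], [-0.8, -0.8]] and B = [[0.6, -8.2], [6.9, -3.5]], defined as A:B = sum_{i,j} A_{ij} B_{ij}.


A:B = sum over all i,j of A_{ij} * B_{ij}.
Row 1: 1.4*0.6=0.84, 2.9*-8.2=-23.78 => row sum = -22.94
Row 2: -0.8*6.9=-5.52, -0.8*-3.5=2.8 => row sum = -2.72
Total = -22.94 + -2.72 = -25.66

-25.66


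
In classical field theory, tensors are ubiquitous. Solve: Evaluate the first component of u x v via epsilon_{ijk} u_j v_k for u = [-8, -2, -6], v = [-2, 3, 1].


(u x v)_1 = sum_{j,k} epsilon_{1jk} u_j v_k. Only permutations of (1,2,3) contribute; the two non-zero terms are:
eps_{123} u_2 v_3 = 1 * -2 * 1 = -2
eps_{132} u_3 v_2 = -1 * -6 * 3 = 18
(u x v)_1 = 16

16


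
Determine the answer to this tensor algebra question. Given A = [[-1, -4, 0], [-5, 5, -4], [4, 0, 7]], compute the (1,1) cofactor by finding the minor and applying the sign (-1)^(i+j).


To find cofactor C_{11}, delete row 1 and column 1.
The resulting 2x2 submatrix is: [[5, -4], [0, 7]]
Minor M_{11} = 5*7 - -4*0
  = 35 - 0 = 35
Sign = (-1)^(1+1) = (-1)^2 = 1
Cofactor C_{11} = 1 * 35 = 35

35


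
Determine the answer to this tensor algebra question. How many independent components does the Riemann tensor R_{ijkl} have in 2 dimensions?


The Riemann tensor in d dimensions has d^2(d^2 - 1)/12 independent components.
d = 2, so d^2 = 4
d^2 - 1 = 3
d^2(d^2 - 1) = 4 * 3 = 12
Divide by 12: 12 / 12 = 1

1


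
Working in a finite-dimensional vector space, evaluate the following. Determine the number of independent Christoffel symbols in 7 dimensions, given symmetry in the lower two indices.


Christoffel symbols Gamma^k_{ij} are symmetric in i,j, so there are d * d(d+1)/2 independent symbols.
d = 7
d(d+1)/2 = 7 * 8 / 2 = 28
Total = 7 * 28 = 196

196


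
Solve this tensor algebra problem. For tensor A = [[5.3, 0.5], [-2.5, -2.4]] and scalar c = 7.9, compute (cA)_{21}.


Scalar multiplication: (cA)_{ij} = c * A_{ij}.
c = 7.9
A_{21} = -2.5
(cA)_{21} = 7.9 * -2.5 = -19.75

-19.75


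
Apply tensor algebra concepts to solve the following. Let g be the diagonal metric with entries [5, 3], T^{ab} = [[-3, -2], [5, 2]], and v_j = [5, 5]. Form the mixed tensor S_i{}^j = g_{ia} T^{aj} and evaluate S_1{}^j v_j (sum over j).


Step 1: lower the first index. For a diagonal metric, g_{ia} T^{aj} = g_{ii} T^{ij} (no sum on i).
g_{11} = 5
S_1{}^1 = 5 * T^{11} = 5 * -3 = -15
S_1{}^2 = 5 * T^{12} = 5 * -2 = -10
Step 2: contract S_1{}^j with v_j.
S_1{}^1 * v_1 = -15 * 5 = -75
S_1{}^2 * v_2 = -10 * 5 = -50
Result = -75 + -50 = -125

-125


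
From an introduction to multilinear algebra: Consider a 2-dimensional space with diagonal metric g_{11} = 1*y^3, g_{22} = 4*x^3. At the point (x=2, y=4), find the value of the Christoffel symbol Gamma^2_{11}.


For a diagonal metric, Gamma^k_{ij} = (1/2) g^{kk} (dg_{ik}/dx_j + dg_{jk}/dx_i - dg_{ij}/dx_k).
The metric is diagonal, so g_{ab} = 0 for a != b.
At the given point: g_{11} = 64, g_{22} = 32
g^{22} = 1/32
dg_{12}/dx_1 = 0 (off-diagonal)
dg_{12}/dx_1 = 0 (off-diagonal)
dg_{11}/dx_2 = dg_{11}/dx_2 = 48
Numerator = 0 + 0 - 48 = -48
Gamma^2_{11} = -48 / (2 * 32) = -3/4

-3/4


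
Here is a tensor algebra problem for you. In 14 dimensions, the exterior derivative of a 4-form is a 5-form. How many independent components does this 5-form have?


The exterior derivative of a p-form is a (p+1)-form.
Its number of independent components is C(n, p+1).
n = 14, p+1 = 5
C(14, 5) = 2002

2002


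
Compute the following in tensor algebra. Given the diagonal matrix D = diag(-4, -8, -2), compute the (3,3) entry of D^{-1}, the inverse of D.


For a diagonal matrix, the inverse has entries (D^{-1})_{ii} = 1/d_{ii}.
The diagonal entries are: d_{11} = -4, d_{22} = -8, d_{33} = -2
We need (D^{-1})_{33} = 1/d_{33} = 1/-2 = -1/2

-1/2


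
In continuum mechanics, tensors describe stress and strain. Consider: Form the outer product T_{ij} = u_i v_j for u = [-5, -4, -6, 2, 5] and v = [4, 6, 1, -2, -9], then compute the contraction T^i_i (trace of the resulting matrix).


The outer product gives T_{ij} = u_i v_j.
The trace (contraction) is Tr(T) = sum_i T_{ii} = sum_i u_i v_i.
Diagonal entries:
T_{11} = u_1 * v_1 = -5 * 4 = -20
T_{22} = u_2 * v_2 = -4 * 6 = -24
T_{33} = u_3 * v_3 = -6 * 1 = -6
T_{44} = u_4 * v_4 = 2 * -2 = -4
T_{55} = u_5 * v_5 = 5 * -9 = -45
Tr(T) = -20 + -24 + -6 + -4 + -45 = -99

-99


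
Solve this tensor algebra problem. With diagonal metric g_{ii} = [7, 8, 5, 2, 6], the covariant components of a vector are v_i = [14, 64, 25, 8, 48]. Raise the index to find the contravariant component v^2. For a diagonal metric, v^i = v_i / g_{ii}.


To raise an index with a diagonal metric: v^i = v_i / g_{ii}.
For index 2: v_2 = 64, g_{22} = 8
v^2 = 64 / 8 = 8

8


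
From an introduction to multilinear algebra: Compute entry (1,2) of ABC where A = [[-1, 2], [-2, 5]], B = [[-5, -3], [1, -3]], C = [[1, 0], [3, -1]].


(ABC)_{12} = sum_m (AB)_{1m} C_{m2}. First compute row 1 of AB.
(AB)_{11} = -1*-5 + 2*1 = 7
(AB)_{12} = -1*-3 + 2*-3 = -3
Now contract with column 2 of C:
(AB)_{11} * C_{12} = 7 * 0 = 0
(AB)_{12} * C_{22} = -3 * -1 = 3
(ABC)_{12} = 0 + 3 = 3

3


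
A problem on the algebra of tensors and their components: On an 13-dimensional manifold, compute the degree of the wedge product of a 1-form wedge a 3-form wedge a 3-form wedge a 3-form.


The degree of a wedge product is the sum of the degrees of the individual forms.
Degrees: 1, 3, 3, 3
Total degree = 1 + 3 + 3 + 3 = 10

10


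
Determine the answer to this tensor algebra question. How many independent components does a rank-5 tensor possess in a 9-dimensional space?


The number of components of a rank-r tensor in d dimensions is d^r.
Here d = 9 and r = 5.
9^5 = 59049

59049


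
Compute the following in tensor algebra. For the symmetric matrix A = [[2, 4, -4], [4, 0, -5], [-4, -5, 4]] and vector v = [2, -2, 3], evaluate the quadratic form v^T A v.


First compute Av:
(Av)_1 = 2*2 + 4*-2 + -4*3 = -16
(Av)_2 = 4*2 + 0*-2 + -5*3 = -7
(Av)_3 = -4*2 + -5*-2 + 4*3 = 14
Av = [-16, -7, 14]
Then v^T (Av) = 2*-16 + -2*-7 + 3*14
= -32 + 14 + 42 = 24

24


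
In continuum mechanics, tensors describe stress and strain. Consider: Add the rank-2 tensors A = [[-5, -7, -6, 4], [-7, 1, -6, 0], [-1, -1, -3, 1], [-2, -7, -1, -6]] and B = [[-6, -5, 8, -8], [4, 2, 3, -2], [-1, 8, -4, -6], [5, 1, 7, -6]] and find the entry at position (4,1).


Tensor addition is component-wise: (A + B)_{ij} = A_{ij} + B_{ij}.
A_{41} = -2
B_{41} = 5
(A + B)_{41} = -2 + 5 = 3

3


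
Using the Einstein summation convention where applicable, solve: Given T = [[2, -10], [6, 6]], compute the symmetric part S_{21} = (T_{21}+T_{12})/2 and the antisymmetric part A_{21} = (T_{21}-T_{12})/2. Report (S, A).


T_{21} = 6
T_{12} = -10
S_{21} = (6 + -10)/2 = -4/2 = -2
A_{21} = (6 - -10)/2 = 16/2 = 8
Check: S + A = -2 + 8 = 6 = T_{21}.

(-2, 8)


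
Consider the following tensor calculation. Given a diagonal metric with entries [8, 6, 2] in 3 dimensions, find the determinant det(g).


For a diagonal metric, the determinant is the product of diagonal entries.
Diagonal entries: 8, 6, 2
det(g) = 8 * 6 * 2 = 96

96


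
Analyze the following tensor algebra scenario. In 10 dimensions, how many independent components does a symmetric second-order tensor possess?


A symmetric rank-2 tensor in d dimensions has d(d+1)/2 independent components.
d = 10
d(d+1)/2 = 10 * 11 / 2 = 110 / 2 = 55

55


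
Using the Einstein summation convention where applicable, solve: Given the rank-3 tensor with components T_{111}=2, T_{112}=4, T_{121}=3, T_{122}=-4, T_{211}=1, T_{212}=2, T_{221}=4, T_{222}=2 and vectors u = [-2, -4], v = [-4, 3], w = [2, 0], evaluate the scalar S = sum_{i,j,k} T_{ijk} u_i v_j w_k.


S = sum over i,j,k of T_{ijk} u_i v_j w_k. Expanding all 8 terms:
T_{111}*u_1*v_1*w_1 = 2*-2*-4*2 = 32  (running total: 32)
T_{112}*u_1*v_1*w_2 = 4*-2*-4*0 = 0  (running total: 32)
T_{121}*u_1*v_2*w_1 = 3*-2*3*2 = -36  (running total: -4)
T_{122}*u_1*v_2*w_2 = -4*-2*3*0 = 0  (running total: -4)
T_{211}*u_2*v_1*w_1 = 1*-4*-4*2 = 32  (running total: 28)
T_{212}*u_2*v_1*w_2 = 2*-4*-4*0 = 0  (running total: 28)
T_{221}*u_2*v_2*w_1 = 4*-4*3*2 = -96  (running total: -68)
T_{222}*u_2*v_2*w_2 = 2*-4*3*0 = 0  (running total: -68)
S = -68

-68


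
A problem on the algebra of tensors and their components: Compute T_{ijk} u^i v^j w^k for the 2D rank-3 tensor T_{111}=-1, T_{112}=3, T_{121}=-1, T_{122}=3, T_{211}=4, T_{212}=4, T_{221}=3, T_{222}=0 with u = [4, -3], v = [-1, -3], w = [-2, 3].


S = sum over i,j,k of T_{ijk} u_i v_j w_k. Expanding all 8 terms:
T_{111}*u_1*v_1*w_1 = -1*4*-1*-2 = -8  (running total: -8)
T_{112}*u_1*v_1*w_2 = 3*4*-1*3 = -36  (running total: -44)
T_{121}*u_1*v_2*w_1 = -1*4*-3*-2 = -24  (running total: -68)
T_{122}*u_1*v_2*w_2 = 3*4*-3*3 = -108  (running total: -176)
T_{211}*u_2*v_1*w_1 = 4*-3*-1*-2 = -24  (running total: -200)
T_{212}*u_2*v_1*w_2 = 4*-3*-1*3 = 36  (running total: -164)
T_{221}*u_2*v_2*w_1 = 3*-3*-3*-2 = -54  (running total: -218)
T_{222}*u_2*v_2*w_2 = 0*-3*-3*3 = 0  (running total: -218)
S = -218

-218


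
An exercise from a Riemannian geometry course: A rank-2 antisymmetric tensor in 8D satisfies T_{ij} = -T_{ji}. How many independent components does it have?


An antisymmetric rank-2 tensor satisfies A_{ij} = -A_{ji}, so diagonal entries are zero.
The independent components are the upper-triangular entries: C(n, 2) = n(n-1)/2.
n = 8
C(8, 2) = 8 * 7 / 2 = 56 / 2 = 28

28


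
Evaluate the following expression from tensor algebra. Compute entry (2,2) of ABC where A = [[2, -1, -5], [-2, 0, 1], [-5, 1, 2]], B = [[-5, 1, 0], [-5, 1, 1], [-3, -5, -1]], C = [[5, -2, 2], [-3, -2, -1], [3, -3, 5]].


(ABC)_{22} = sum_m (AB)_{2m} C_{m2}. First compute row 2 of AB.
(AB)_{21} = -2*-5 + 0*-5 + 1*-3 = 7
(AB)_{22} = -2*1 + 0*1 + 1*-5 = -7
(AB)_{23} = -2*0 + 0*1 + 1*-1 = -1
Now contract with column 2 of C:
(AB)_{21} * C_{12} = 7 * -2 = -14
(AB)_{22} * C_{22} = -7 * -2 = 14
(AB)_{23} * C_{32} = -1 * -3 = 3
(ABC)_{22} = -14 + 14 + 3 = 3

3


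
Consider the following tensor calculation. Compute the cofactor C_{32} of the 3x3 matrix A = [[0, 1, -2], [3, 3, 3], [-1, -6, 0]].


To find cofactor C_{32}, delete row 3 and column 2.
The resulting 2x2 submatrix is: [[0, -2], [3, 3]]
Minor M_{32} = 0*3 - -2*3
  = 0 - -6 = 6
Sign = (-1)^(3+2) = (-1)^5 = -1
Cofactor C_{32} = -1 * 6 = -6

-6


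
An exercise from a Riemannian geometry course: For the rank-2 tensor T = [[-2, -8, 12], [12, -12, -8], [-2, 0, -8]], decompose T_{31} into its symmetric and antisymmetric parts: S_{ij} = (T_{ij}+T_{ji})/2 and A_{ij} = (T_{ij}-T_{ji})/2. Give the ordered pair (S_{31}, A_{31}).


T_{31} = -2
T_{13} = 12
S_{31} = (-2 + 12)/2 = 10/2 = 5
A_{31} = (-2 - 12)/2 = -14/2 = -7
Check: S + A = 5 + -7 = -2 = T_{31}.

(5, -7)


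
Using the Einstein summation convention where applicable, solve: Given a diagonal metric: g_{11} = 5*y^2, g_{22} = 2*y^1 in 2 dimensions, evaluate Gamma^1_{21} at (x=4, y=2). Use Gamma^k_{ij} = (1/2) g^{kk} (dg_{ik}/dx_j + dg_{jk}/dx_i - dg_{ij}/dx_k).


For a diagonal metric, Gamma^k_{ij} = (1/2) g^{kk} (dg_{ik}/dx_j + dg_{jk}/dx_i - dg_{ij}/dx_k).
The metric is diagonal, so g_{ab} = 0 for a != b.
At the given point: g_{11} = 20, g_{22} = 4
g^{11} = 1/20
dg_{21}/dx_1 = 0 (off-diagonal)
dg_{11}/dx_2 = dg_{11}/dx_2 = 20
dg_{21}/dx_1 = 0 (off-diagonal)
Numerator = 0 + 20 - 0 = 20
Gamma^1_{21} = 20 / (2 * 20) = 1/2

1/2


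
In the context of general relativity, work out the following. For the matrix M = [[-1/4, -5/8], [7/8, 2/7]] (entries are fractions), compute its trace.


The trace is the sum of diagonal entries.
Diagonal: M[1,1] = -1/4, M[2,2] = 2/7
Tr(M) = -1/4 + 2/7
Computing step by step:
After adding M[1,1]: -1/4
After adding M[2,2]: 1/28
Tr(M) = 1/28

1/28


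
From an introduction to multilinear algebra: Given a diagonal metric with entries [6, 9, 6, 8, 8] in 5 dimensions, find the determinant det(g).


For a diagonal metric, the determinant is the product of diagonal entries.
Diagonal entries: 6, 9, 6, 8, 8
det(g) = 6 * 9 * 6 * 8 * 8 = 20736

20736


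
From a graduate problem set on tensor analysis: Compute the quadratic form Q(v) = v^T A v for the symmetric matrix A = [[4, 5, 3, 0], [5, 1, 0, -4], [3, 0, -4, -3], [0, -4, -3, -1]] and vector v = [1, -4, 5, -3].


First compute Av:
(Av)_1 = 4*1 + 5*-4 + 3*5 + 0*-3 = -1
(Av)_2 = 5*1 + 1*-4 + 0*5 + -4*-3 = 13
(Av)_3 = 3*1 + 0*-4 + -4*5 + -3*-3 = -8
(Av)_4 = 0*1 + -4*-4 + -3*5 + -1*-3 = 4
Av = [-1, 13, -8, 4]
Then v^T (Av) = 1*-1 + -4*13 + 5*-8 + -3*4
= -1 + -52 + -40 + -12 = -105

-105


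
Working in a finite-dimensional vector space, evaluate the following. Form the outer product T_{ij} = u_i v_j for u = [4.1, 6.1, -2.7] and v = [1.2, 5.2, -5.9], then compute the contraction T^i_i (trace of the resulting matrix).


The outer product gives T_{ij} = u_i v_j.
The trace (contraction) is Tr(T) = sum_i T_{ii} = sum_i u_i v_i.
Diagonal entries:
T_{11} = u_1 * v_1 = 4.1 * 1.2 = 4.92
T_{22} = u_2 * v_2 = 6.1 * 5.2 = 31.72
T_{33} = u_3 * v_3 = -2.7 * -5.9 = 15.93
Tr(T) = 4.92 + 31.72 + 15.93 = 52.57

52.57


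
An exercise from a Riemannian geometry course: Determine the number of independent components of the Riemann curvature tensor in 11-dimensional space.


The Riemann tensor in d dimensions has d^2(d^2 - 1)/12 independent components.
d = 11, so d^2 = 121
d^2 - 1 = 120
d^2(d^2 - 1) = 121 * 120 = 14520
Divide by 12: 14520 / 12 = 1210

1210


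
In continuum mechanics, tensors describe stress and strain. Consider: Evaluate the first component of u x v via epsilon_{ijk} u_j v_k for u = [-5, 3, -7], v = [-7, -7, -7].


(u x v)_1 = sum_{j,k} epsilon_{1jk} u_j v_k. Only permutations of (1,2,3) contribute; the two non-zero terms are:
eps_{123} u_2 v_3 = 1 * 3 * -7 = -21
eps_{132} u_3 v_2 = -1 * -7 * -7 = -49
(u x v)_1 = -70

-70


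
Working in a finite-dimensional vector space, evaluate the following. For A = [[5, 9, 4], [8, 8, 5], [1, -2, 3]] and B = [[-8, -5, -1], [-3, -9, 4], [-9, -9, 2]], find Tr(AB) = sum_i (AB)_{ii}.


Tr(AB) = sum_i (AB)_{ii} where (AB)_{ii} = sum_k A_{ik} B_{ki}.
(AB)_{11} = 5*-8 + 9*-3 + 4*-9 = -103
(AB)_{22} = 8*-5 + 8*-9 + 5*-9 = -157
(AB)_{33} = 1*-1 + -2*4 + 3*2 = -3
Tr(AB) = -103 + -157 + -3 = -263

-263


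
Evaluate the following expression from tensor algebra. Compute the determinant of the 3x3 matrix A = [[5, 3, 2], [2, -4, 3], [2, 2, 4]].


Expanding along the first row, det(A) = a11*M_11 - a12*M_12 + a13*M_13, where M_1j is the (1,j) minor.
Minor M_11 = -4*4 - 3*2 = -22
Minor M_12 = 2*4 - 3*2 = 2
Minor M_13 = 2*2 - -4*2 = 12
det = 5*(-22) - 3*(2) + 2*(12)
    = -110 - 6 + 24
    = -92

-92


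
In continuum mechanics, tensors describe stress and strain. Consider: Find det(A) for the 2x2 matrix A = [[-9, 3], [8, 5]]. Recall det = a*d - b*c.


For a 2x2 matrix [[a, b], [c, d]], det = a*d - b*c.
a = -9, b = 3, c = 8, d = 5
a*d = -9 * 5 = -45
b*c = 3 * 8 = 24
det = -45 - 24 = -69

-69


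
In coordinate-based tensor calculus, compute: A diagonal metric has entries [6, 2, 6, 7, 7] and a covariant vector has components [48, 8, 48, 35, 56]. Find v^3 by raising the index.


To raise an index with a diagonal metric: v^i = v_i / g_{ii}.
For index 3: v_3 = 48, g_{33} = 6
v^3 = 48 / 6 = 8

8


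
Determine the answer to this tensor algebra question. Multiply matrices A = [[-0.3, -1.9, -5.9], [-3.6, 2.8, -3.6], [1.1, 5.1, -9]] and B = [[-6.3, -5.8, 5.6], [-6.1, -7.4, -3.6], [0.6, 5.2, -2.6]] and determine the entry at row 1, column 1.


(AB)_{ij} = sum_k A_{ik} B_{kj}.
For i=1, j=1:
A_{11} * B_{11} = -0.3 * -6.3 = 1.89
A_{12} * B_{21} = -1.9 * -6.1 = 11.59
A_{13} * B_{31} = -5.9 * 0.6 = -3.54
Sum = 1.89 + 11.59 + -3.54 = 9.94

9.94


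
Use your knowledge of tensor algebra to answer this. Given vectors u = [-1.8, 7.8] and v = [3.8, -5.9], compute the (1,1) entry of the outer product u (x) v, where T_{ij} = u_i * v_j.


The outer product entry T_{ij} = u_i * v_j.
We need i=1, j=1.
u_1 = -1.8, v_1 = 3.8
T_{1,1} = -1.8 * 3.8 = -6.84

-6.84


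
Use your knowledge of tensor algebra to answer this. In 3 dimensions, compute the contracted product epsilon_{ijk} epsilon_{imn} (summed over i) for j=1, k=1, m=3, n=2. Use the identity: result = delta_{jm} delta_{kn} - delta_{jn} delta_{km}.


Using the identity: epsilon_{ijk} epsilon_{imn} = delta_{jm} delta_{kn} - delta_{jn} delta_{km}.
delta_{13} = 0
delta_{12} = 0
delta_{12} = 0
delta_{13} = 0
Result = 0 * 0 - 0 * 0 = 0 - 0 = 0

0


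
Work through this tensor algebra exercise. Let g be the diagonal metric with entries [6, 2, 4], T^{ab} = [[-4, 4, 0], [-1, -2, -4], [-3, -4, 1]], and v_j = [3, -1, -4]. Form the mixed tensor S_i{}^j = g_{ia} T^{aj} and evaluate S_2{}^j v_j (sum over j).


Step 1: lower the first index. For a diagonal metric, g_{ia} T^{aj} = g_{ii} T^{ij} (no sum on i).
g_{22} = 2
S_2{}^1 = 2 * T^{21} = 2 * -1 = -2
S_2{}^2 = 2 * T^{22} = 2 * -2 = -4
S_2{}^3 = 2 * T^{23} = 2 * -4 = -8
Step 2: contract S_2{}^j with v_j.
S_2{}^1 * v_1 = -2 * 3 = -6
S_2{}^2 * v_2 = -4 * -1 = 4
S_2{}^3 * v_3 = -8 * -4 = 32
Result = -6 + 4 + 32 = 30

30


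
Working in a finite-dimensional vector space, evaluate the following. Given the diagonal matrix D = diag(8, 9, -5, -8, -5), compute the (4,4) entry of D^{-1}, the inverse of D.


For a diagonal matrix, the inverse has entries (D^{-1})_{ii} = 1/d_{ii}.
The diagonal entries are: d_{11} = 8, d_{22} = 9, d_{33} = -5, d_{44} = -8, d_{55} = -5
We need (D^{-1})_{44} = 1/d_{44} = 1/-8 = -1/8

-1/8


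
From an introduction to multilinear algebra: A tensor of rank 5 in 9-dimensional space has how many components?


The number of components of a rank-r tensor in d dimensions is d^r.
Here d = 9 and r = 5.
9^5 = 59049

59049


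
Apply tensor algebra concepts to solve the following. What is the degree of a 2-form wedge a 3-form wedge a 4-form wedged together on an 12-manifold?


The degree of a wedge product is the sum of the degrees of the individual forms.
Degrees: 2, 3, 4
Total degree = 2 + 3 + 4 = 9

9


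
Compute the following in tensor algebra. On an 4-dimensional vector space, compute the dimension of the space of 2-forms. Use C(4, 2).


The dimension of the space of p-forms on an n-dimensional space is C(n, p).
n = 4, p = 2
C(4, 2) = 4! / (2! * 2!) = 6

6


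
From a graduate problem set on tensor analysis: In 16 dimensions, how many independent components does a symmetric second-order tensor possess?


A symmetric rank-2 tensor in d dimensions has d(d+1)/2 independent components.
d = 16
d(d+1)/2 = 16 * 17 / 2 = 272 / 2 = 136

136


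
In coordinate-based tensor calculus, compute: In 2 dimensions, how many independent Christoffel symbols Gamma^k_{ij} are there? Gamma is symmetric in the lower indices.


Christoffel symbols Gamma^k_{ij} are symmetric in i,j, so there are d * d(d+1)/2 independent symbols.
d = 2
d(d+1)/2 = 2 * 3 / 2 = 3
Total = 2 * 3 = 6

6


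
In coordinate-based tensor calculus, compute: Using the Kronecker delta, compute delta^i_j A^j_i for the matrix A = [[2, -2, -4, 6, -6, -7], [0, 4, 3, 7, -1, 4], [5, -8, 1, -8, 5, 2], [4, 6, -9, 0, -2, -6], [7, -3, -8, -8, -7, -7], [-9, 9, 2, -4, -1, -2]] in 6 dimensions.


The contraction (trace) of a rank-2 tensor is the sum of its diagonal elements.
Diagonal entries: A[1,1] = 2, A[2,2] = 4, A[3,3] = 1, A[4,4] = 0, A[5,5] = -7, A[6,6] = -2
Tr(A) = 2 + 4 + 1 + 0 + -7 + -2 = -2

-2


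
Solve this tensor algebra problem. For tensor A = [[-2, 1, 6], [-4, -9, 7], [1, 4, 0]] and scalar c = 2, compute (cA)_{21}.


Scalar multiplication: (cA)_{ij} = c * A_{ij}.
c = 2
A_{21} = -4
(cA)_{21} = 2 * -4 = -8

-8


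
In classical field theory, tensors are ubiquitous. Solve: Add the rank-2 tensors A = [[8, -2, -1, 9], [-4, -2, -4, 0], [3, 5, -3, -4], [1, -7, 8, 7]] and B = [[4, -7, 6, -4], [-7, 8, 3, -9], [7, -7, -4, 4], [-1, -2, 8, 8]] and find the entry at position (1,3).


Tensor addition is component-wise: (A + B)_{ij} = A_{ij} + B_{ij}.
A_{13} = -1
B_{13} = 6
(A + B)_{13} = -1 + 6 = 5

5


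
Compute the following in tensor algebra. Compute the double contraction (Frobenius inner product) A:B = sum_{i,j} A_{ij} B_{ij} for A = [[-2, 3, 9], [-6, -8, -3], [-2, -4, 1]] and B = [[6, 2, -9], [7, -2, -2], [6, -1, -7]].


A:B = sum over all i,j of A_{ij} * B_{ij}.
Row 1: -2*6=-12, 3*2=6, 9*-9=-81 => row sum = -87
Row 2: -6*7=-42, -8*-2=16, -3*-2=6 => row sum = -20
Row 3: -2*6=-12, -4*-1=4, 1*-7=-7 => row sum = -15
Total = -87 + -20 + -15 = -122

-122


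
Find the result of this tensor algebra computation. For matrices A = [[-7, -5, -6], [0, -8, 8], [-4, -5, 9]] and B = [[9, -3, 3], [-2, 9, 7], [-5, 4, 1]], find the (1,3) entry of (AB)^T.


(AB)^T_{ij} = (AB)_{ji} = sum_k A_{jk} B_{ki}.
For i=1, j=3 we need (AB)_{31}:
A_{31} * B_{11} = -4 * 9 = -36
A_{32} * B_{21} = -5 * -2 = 10
A_{33} * B_{31} = 9 * -5 = -45
Sum = -36 + 10 + -45 = -71

-71


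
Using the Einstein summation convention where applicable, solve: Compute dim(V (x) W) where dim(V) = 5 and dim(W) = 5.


The dimension of a tensor product is the product of dimensions.
dim(V) = 5, dim(W) = 5
dim(V (x) W) = 5 * 5 = 25

25


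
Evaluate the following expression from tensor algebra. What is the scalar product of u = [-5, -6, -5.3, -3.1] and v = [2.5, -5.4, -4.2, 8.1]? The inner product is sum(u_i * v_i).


The inner product u . v = sum of u_i * v_i.
Term-by-term: -5 * 2.5, -6 * -5.4, -5.3 * -4.2, -3.1 * 8.1
Products: -12.5, 32.4, 22.26, -25.11
Sum = -12.5 + 32.4 + 22.26 + -25.11 = 17.05

17.05


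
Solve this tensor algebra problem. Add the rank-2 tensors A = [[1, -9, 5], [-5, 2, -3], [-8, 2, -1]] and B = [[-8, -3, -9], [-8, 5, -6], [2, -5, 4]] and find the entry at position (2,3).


Tensor addition is component-wise: (A + B)_{ij} = A_{ij} + B_{ij}.
A_{23} = -3
B_{23} = -6
(A + B)_{23} = -3 + -6 = -9

-9


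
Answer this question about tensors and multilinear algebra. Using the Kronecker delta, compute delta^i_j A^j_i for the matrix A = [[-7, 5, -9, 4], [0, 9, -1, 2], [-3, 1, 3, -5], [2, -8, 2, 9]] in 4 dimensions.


The contraction (trace) of a rank-2 tensor is the sum of its diagonal elements.
Diagonal entries: A[1,1] = -7, A[2,2] = 9, A[3,3] = 3, A[4,4] = 9
Tr(A) = -7 + 9 + 3 + 9 = 14

14


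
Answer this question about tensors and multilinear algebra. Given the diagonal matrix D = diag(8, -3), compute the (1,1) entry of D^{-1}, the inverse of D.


For a diagonal matrix, the inverse has entries (D^{-1})_{ii} = 1/d_{ii}.
The diagonal entries are: d_{11} = 8, d_{22} = -3
We need (D^{-1})_{11} = 1/d_{11} = 1/8 = 1/8

1/8


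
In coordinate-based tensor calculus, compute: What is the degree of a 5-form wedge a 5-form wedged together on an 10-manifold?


The degree of a wedge product is the sum of the degrees of the individual forms.
Degrees: 5, 5
Total degree = 5 + 5 = 10

10


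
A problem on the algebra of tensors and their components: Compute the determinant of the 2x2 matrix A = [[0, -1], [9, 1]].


For a 2x2 matrix [[a, b], [c, d]], det = a*d - b*c.
a = 0, b = -1, c = 9, d = 1
a*d = 0 * 1 = 0
b*c = -1 * 9 = -9
det = 0 - -9 = 9

9


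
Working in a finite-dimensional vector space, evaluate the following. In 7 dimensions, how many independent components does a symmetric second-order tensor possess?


A symmetric rank-2 tensor in d dimensions has d(d+1)/2 independent components.
d = 7
d(d+1)/2 = 7 * 8 / 2 = 56 / 2 = 28

28


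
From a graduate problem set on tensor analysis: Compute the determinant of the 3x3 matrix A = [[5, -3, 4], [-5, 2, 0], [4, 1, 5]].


Expanding along the first row, det(A) = a11*M_11 - a12*M_12 + a13*M_13, where M_1j is the (1,j) minor.
Minor M_11 = 2*5 - 0*1 = 10
Minor M_12 = -5*5 - 0*4 = -25
Minor M_13 = -5*1 - 2*4 = -13
det = 5*(10) - -3*(-25) + 4*(-13)
    = 50 - 75 + -52
    = -77

-77


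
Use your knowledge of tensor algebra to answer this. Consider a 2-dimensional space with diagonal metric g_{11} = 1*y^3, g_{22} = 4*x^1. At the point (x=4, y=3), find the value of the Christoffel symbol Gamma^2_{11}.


For a diagonal metric, Gamma^k_{ij} = (1/2) g^{kk} (dg_{ik}/dx_j + dg_{jk}/dx_i - dg_{ij}/dx_k).
The metric is diagonal, so g_{ab} = 0 for a != b.
At the given point: g_{11} = 27, g_{22} = 16
g^{22} = 1/16
dg_{12}/dx_1 = 0 (off-diagonal)
dg_{12}/dx_1 = 0 (off-diagonal)
dg_{11}/dx_2 = dg_{11}/dx_2 = 27
Numerator = 0 + 0 - 27 = -27
Gamma^2_{11} = -27 / (2 * 16) = -27/32

-27/32


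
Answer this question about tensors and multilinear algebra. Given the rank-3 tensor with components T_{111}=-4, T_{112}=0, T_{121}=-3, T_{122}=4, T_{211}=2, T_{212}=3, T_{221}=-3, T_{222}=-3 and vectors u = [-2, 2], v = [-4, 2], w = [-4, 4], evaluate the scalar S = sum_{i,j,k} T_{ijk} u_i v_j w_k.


S = sum over i,j,k of T_{ijk} u_i v_j w_k. Expanding all 8 terms:
T_{111}*u_1*v_1*w_1 = -4*-2*-4*-4 = 128  (running total: 128)
T_{112}*u_1*v_1*w_2 = 0*-2*-4*4 = 0  (running total: 128)
T_{121}*u_1*v_2*w_1 = -3*-2*2*-4 = -48  (running total: 80)
T_{122}*u_1*v_2*w_2 = 4*-2*2*4 = -64  (running total: 16)
T_{211}*u_2*v_1*w_1 = 2*2*-4*-4 = 64  (running total: 80)
T_{212}*u_2*v_1*w_2 = 3*2*-4*4 = -96  (running total: -16)
T_{221}*u_2*v_2*w_1 = -3*2*2*-4 = 48  (running total: 32)
T_{222}*u_2*v_2*w_2 = -3*2*2*4 = -48  (running total: -16)
S = -16

-16


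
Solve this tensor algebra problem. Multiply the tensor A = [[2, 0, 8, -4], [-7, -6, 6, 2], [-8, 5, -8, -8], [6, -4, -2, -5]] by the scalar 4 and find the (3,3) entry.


Scalar multiplication: (cA)_{ij} = c * A_{ij}.
c = 4
A_{33} = -8
(cA)_{33} = 4 * -8 = -32

-32


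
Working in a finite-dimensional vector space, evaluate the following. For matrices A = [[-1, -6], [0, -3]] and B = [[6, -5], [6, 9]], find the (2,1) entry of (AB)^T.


(AB)^T_{ij} = (AB)_{ji} = sum_k A_{jk} B_{ki}.
For i=2, j=1 we need (AB)_{12}:
A_{11} * B_{12} = -1 * -5 = 5
A_{12} * B_{22} = -6 * 9 = -54
Sum = 5 + -54 = -49

-49


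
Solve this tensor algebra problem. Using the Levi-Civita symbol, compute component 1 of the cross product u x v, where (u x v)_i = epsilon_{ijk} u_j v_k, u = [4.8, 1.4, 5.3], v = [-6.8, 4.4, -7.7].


(u x v)_1 = sum_{j,k} epsilon_{1jk} u_j v_k. Only permutations of (1,2,3) contribute; the two non-zero terms are:
eps_{123} u_2 v_3 = 1 * 1.4 * -7.7 = -10.78
eps_{132} u_3 v_2 = -1 * 5.3 * 4.4 = -23.32
(u x v)_1 = -34.1

-34.1


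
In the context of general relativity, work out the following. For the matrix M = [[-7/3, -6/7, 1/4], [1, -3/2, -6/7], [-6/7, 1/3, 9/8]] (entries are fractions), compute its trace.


The trace is the sum of diagonal entries.
Diagonal: M[1,1] = -7/3, M[2,2] = -3/2, M[3,3] = 9/8
Tr(M) = -7/3 + -3/2 + 9/8
Computing step by step:
After adding M[1,1]: -7/3
After adding M[2,2]: -23/6
After adding M[3,3]: -65/24
Tr(M) = -65/24

-65/24


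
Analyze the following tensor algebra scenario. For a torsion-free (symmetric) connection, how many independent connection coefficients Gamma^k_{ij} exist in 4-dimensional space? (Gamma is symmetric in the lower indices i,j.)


Christoffel symbols Gamma^k_{ij} are symmetric in i,j, so there are d * d(d+1)/2 independent symbols.
d = 4
d(d+1)/2 = 4 * 5 / 2 = 10
Total = 4 * 10 = 40

40
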